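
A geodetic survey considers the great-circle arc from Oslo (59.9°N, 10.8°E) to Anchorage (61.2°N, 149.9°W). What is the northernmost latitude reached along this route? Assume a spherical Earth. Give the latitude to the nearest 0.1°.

The great circle lies in the plane with unit normal n̂ = (p₁ × p₂)/|p₁ × p₂|.
Here n̂_z ≈ -0.094; the vertex latitude is φ_max = arccos|n̂_z| ≈ 84.6°.
Check via Clairaut: cos φ_max = |cos φ₁| · sin C = cos(59.9°)·sin(10.8°) ≈ 0.094, again giving ≈ 84.6°.

≈ 84.6°N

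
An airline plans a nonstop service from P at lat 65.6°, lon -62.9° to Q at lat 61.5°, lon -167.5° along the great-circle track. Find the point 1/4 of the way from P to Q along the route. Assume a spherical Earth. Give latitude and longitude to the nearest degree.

≈ lat 72°, lon -86°

Write both endpoints as unit vectors p₁, p₂ with components (cos φ cos λ, cos φ sin λ, sin φ).
The central angle between the endpoints is δ = arccos(p₁·p₂) ≈ 0.722 rad (41.4°).
Interpolate at f = 1/4 with slerp weights a = sin((1−f)δ)/sin δ ≈ 0.780, b = sin(fδ)/sin δ ≈ 0.272.
p = a·p₁ + b·p₂ ≈ (0.020, -0.315, 0.949); φ = arcsin(p_z) ≈ 71.61°, λ = atan2(p_y, p_x) ≈ -86.32°.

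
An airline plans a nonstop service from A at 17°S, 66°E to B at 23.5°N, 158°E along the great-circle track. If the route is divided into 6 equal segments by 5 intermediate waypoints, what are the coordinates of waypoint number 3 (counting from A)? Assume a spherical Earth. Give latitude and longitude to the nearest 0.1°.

Convert each endpoint to a unit vector on the sphere (x = cos φ cos λ, y = cos φ sin λ, z = sin φ).
The central angle between the endpoints is δ = arccos(p₁·p₂) ≈ 1.719 rad (98.5°).
Interpolate at f = 3/6 with slerp weights a = sin((1−f)δ)/sin δ ≈ 0.766, b = sin(fδ)/sin δ ≈ 0.766.
p = a·p₁ + b·p₂ ≈ (-0.353, 0.932, 0.081); φ = arcsin(p_z) ≈ 4.67°, λ = atan2(p_y, p_x) ≈ 110.76°.

≈ 4.7°N, 110.8°E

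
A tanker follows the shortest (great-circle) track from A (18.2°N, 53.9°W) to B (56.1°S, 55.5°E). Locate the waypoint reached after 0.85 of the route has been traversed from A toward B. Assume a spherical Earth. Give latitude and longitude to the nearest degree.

≈ (54°S, 25°E)

Convert each endpoint to a unit vector on the sphere (x = cos φ cos λ, y = cos φ sin λ, z = sin φ).
The central angle between the endpoints is δ = arccos(p₁·p₂) ≈ 2.021 rad (115.8°).
Interpolate at f = 0.85 with slerp weights a = sin((1−f)δ)/sin δ ≈ 0.332, b = sin(fδ)/sin δ ≈ 1.099.
p = a·p₁ + b·p₂ ≈ (0.533, 0.251, -0.808); φ = arcsin(p_z) ≈ -53.94°, λ = atan2(p_y, p_x) ≈ 25.19°.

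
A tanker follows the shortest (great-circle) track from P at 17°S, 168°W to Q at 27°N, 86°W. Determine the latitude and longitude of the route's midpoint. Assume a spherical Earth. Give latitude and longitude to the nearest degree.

The haversine formula gives a central angle δ ≈ 1.585 rad (90.8°) between the endpoints.
Interpolate at f = 1/2 with slerp weights a = sin((1−f)δ)/sin δ ≈ 0.712, b = sin(fδ)/sin δ ≈ 0.712.
p = a·p₁ + b·p₂ ≈ (-0.622, -0.775, 0.115); φ = arcsin(p_z) ≈ 6.61°, λ = atan2(p_y, p_x) ≈ -128.76°.

≈ 7°N, 129°W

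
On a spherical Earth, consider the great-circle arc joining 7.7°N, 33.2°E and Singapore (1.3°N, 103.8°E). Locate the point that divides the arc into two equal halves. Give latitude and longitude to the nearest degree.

Convert each endpoint to a unit vector on the sphere (x = cos φ cos λ, y = cos φ sin λ, z = sin φ).
The central angle between the endpoints is δ = arccos(p₁·p₂) ≈ 1.232 rad (70.6°).
Interpolate at f = 1/2 with slerp weights a = sin((1−f)δ)/sin δ ≈ 0.613, b = sin(fδ)/sin δ ≈ 0.613.
p = a·p₁ + b·p₂ ≈ (0.362, 0.927, 0.096); φ = arcsin(p_z) ≈ 5.51°, λ = atan2(p_y, p_x) ≈ 68.68°.

≈ 6°N, 69°E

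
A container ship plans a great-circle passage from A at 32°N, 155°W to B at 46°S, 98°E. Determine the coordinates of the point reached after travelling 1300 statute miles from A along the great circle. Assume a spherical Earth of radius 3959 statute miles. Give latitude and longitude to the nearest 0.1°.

≈ 19.7°N, 170.9°W

Write both endpoints as unit vectors p₁, p₂ with components (cos φ cos λ, cos φ sin λ, sin φ).
The central angle between the endpoints is δ = arccos(p₁·p₂) ≈ 2.157 rad (123.6°). The total great-circle distance is δ·R ≈ 2.157 × 3959 ≈ 8541 mi, so the target fraction is f = 1300/8541 ≈ 0.152.
Interpolate at f ≈ 0.152 with slerp weights a = sin((1−f)δ)/sin δ ≈ 1.161, b = sin(fδ)/sin δ ≈ 0.387.
p = a·p₁ + b·p₂ ≈ (-0.930, -0.150, 0.337); φ = arcsin(p_z) ≈ 19.67°, λ = atan2(p_y, p_x) ≈ -170.85°.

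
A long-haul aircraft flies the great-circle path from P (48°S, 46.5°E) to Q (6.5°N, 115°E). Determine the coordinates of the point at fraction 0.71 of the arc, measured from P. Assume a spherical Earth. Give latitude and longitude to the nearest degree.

Convert each endpoint to a unit vector on the sphere (x = cos φ cos λ, y = cos φ sin λ, z = sin φ).
The central angle between the endpoints is δ = arccos(p₁·p₂) ≈ 1.411 rad (80.8°).
Interpolate at f = 0.71 with slerp weights a = sin((1−f)δ)/sin δ ≈ 0.403, b = sin(fδ)/sin δ ≈ 0.853.
p = a·p₁ + b·p₂ ≈ (-0.173, 0.964, -0.203); φ = arcsin(p_z) ≈ -11.70°, λ = atan2(p_y, p_x) ≈ 100.16°.

≈ (12°S, 100°E)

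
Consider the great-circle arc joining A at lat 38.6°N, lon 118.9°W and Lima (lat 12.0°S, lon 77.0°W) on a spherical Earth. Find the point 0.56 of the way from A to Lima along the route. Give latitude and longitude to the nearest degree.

≈ lat 11°N, lon 93°W

Write both endpoints as unit vectors p₁, p₂ with components (cos φ cos λ, cos φ sin λ, sin φ).
The central angle between the endpoints is δ = arccos(p₁·p₂) ≈ 1.116 rad (63.9°).
Interpolate at f = 0.56 with slerp weights a = sin((1−f)δ)/sin δ ≈ 0.525, b = sin(fδ)/sin δ ≈ 0.651.
p = a·p₁ + b·p₂ ≈ (-0.055, -0.980, 0.192); φ = arcsin(p_z) ≈ 11.07°, λ = atan2(p_y, p_x) ≈ -93.21°.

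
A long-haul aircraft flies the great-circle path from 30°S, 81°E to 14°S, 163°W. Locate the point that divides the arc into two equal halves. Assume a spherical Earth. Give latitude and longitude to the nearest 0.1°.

Convert each endpoint to a unit vector on the sphere (x = cos φ cos λ, y = cos φ sin λ, z = sin φ).
The central angle between the endpoints is δ = arccos(p₁·p₂) ≈ 1.821 rad (104.3°).
Interpolate at f = 1/2 with slerp weights a = sin((1−f)δ)/sin δ ≈ 0.815, b = sin(fδ)/sin δ ≈ 0.815.
p = a·p₁ + b·p₂ ≈ (-0.646, 0.466, -0.605); φ = arcsin(p_z) ≈ -37.21°, λ = atan2(p_y, p_x) ≈ 144.19°.

≈ 37.2°S, 144.2°E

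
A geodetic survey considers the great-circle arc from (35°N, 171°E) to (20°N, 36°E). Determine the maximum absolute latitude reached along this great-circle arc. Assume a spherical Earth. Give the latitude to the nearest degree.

The great circle lies in the plane with unit normal n̂ = (p₁ × p₂)/|p₁ × p₂|.
Here n̂_z ≈ -0.581; the vertex latitude is φ_max = arccos|n̂_z| ≈ 54.5°.
Check via Clairaut: cos φ_max = |cos φ₁| · sin C = cos(35.0°)·sin(45.1°) ≈ 0.581, again giving ≈ 54.5°.

≈ 55°N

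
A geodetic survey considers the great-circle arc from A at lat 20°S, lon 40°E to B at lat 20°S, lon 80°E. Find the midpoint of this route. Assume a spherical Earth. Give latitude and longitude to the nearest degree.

Convert each endpoint to a unit vector on the sphere (x = cos φ cos λ, y = cos φ sin λ, z = sin φ).
The central angle between the endpoints is δ = arccos(p₁·p₂) ≈ 0.654 rad (37.5°).
Interpolate at f = 1/2 with slerp weights a = sin((1−f)δ)/sin δ ≈ 0.528, b = sin(fδ)/sin δ ≈ 0.528.
p = a·p₁ + b·p₂ ≈ (0.466, 0.808, -0.361); φ = arcsin(p_z) ≈ -21.17°, λ = atan2(p_y, p_x) ≈ 60.00°.

≈ lat 21°S, lon 60°E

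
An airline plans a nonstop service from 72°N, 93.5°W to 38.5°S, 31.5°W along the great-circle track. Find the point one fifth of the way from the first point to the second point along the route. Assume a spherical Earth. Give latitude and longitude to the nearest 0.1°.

≈ 52.6°N, 62.1°W

The haversine formula gives a central angle δ ≈ 2.070 rad (118.6°) between the endpoints.
Interpolate at f = 1/5 with slerp weights a = sin((1−f)δ)/sin δ ≈ 1.135, b = sin(fδ)/sin δ ≈ 0.458.
p = a·p₁ + b·p₂ ≈ (0.284, -0.537, 0.794); φ = arcsin(p_z) ≈ 52.56°, λ = atan2(p_y, p_x) ≈ -62.12°.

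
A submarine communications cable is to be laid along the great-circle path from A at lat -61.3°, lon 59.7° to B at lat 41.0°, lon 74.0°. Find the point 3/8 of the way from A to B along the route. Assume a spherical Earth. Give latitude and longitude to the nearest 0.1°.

≈ lat -23.0°, lon 67.2°

Convert each endpoint to a unit vector on the sphere (x = cos φ cos λ, y = cos φ sin λ, z = sin φ).
The central angle between the endpoints is δ = arccos(p₁·p₂) ≈ 1.797 rad (103.0°).
Interpolate at f = 3/8 with slerp weights a = sin((1−f)δ)/sin δ ≈ 0.925, b = sin(fδ)/sin δ ≈ 0.640.
p = a·p₁ + b·p₂ ≈ (0.357, 0.848, -0.391); φ = arcsin(p_z) ≈ -23.03°, λ = atan2(p_y, p_x) ≈ 67.15°.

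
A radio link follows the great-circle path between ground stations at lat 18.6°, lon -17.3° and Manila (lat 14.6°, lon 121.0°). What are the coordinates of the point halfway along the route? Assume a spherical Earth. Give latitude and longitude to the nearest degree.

≈ lat 40°, lon 53°

Write both endpoints as unit vectors p₁, p₂ with components (cos φ cos λ, cos φ sin λ, sin φ).
The central angle between the endpoints is δ = arccos(p₁·p₂) ≈ 2.220 rad (127.2°).
Interpolate at f = 1/2 with slerp weights a = sin((1−f)δ)/sin δ ≈ 1.124, b = sin(fδ)/sin δ ≈ 1.124.
p = a·p₁ + b·p₂ ≈ (0.457, 0.616, 0.642); φ = arcsin(p_z) ≈ 39.94°, λ = atan2(p_y, p_x) ≈ 53.42°.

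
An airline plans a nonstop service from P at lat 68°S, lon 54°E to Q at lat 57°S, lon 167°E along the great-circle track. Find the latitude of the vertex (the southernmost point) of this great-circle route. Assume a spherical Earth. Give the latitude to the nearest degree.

≈ 75°S

The great circle lies in the plane with unit normal n̂ = (p₁ × p₂)/|p₁ × p₂|.
Here n̂_z ≈ +0.262; the vertex latitude is φ_max = arccos|n̂_z| ≈ 74.8°.
Check via Clairaut: cos φ_max = |cos φ₁| · sin C = cos(68.0°)·sin(135.6°) ≈ 0.262, again giving ≈ 74.8°.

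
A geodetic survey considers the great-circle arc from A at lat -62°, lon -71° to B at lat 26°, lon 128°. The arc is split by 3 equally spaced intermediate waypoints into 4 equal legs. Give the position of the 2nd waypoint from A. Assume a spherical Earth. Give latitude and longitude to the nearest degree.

Convert each endpoint to a unit vector on the sphere (x = cos φ cos λ, y = cos φ sin λ, z = sin φ).
The central angle between the endpoints is δ = arccos(p₁·p₂) ≈ 2.475 rad (141.8°).
Interpolate at f = 2/4 with slerp weights a = sin((1−f)δ)/sin δ ≈ 1.529, b = sin(fδ)/sin δ ≈ 1.529.
p = a·p₁ + b·p₂ ≈ (-0.612, 0.404, -0.680); φ = arcsin(p_z) ≈ -42.81°, λ = atan2(p_y, p_x) ≈ 146.57°.

≈ lat -43°, lon 147°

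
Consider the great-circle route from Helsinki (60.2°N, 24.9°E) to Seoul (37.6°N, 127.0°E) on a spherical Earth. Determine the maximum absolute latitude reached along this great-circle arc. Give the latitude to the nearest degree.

The great circle lies in the plane with unit normal n̂ = (p₁ × p₂)/|p₁ × p₂|.
Here n̂_z ≈ +0.430; the vertex latitude is φ_max = arccos|n̂_z| ≈ 64.5°.
Check via Clairaut: cos φ_max = |cos φ₁| · sin C = cos(60.2°)·sin(60.0°) ≈ 0.430, again giving ≈ 64.5°.

≈ 65°N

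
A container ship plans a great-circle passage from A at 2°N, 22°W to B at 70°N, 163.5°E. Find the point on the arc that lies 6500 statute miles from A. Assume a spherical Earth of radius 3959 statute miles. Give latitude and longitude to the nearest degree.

≈ 84°N, 176°E

Convert each endpoint to a unit vector on the sphere (x = cos φ cos λ, y = cos φ sin λ, z = sin φ).
The central angle between the endpoints is δ = arccos(p₁·p₂) ≈ 1.883 rad (107.9°). The total great-circle distance is δ·R ≈ 1.883 × 3959 ≈ 7456 mi, so the target fraction is f = 6500/7456 ≈ 0.872.
Interpolate at f ≈ 0.872 with slerp weights a = sin((1−f)δ)/sin δ ≈ 0.251, b = sin(fδ)/sin δ ≈ 1.048.
p = a·p₁ + b·p₂ ≈ (-0.111, 0.008, 0.994); φ = arcsin(p_z) ≈ 83.62°, λ = atan2(p_y, p_x) ≈ 176.01°.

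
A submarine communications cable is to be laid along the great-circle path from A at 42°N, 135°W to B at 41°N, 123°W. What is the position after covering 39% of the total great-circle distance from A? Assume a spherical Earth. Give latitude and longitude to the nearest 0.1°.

≈ 41.8°N, 130.3°W

Write both endpoints as unit vectors p₁, p₂ with components (cos φ cos λ, cos φ sin λ, sin φ).
The central angle between the endpoints is δ = arccos(p₁·p₂) ≈ 0.158 rad (9.0°).
Interpolate at f = 0.39 with slerp weights a = sin((1−f)δ)/sin δ ≈ 0.612, b = sin(fδ)/sin δ ≈ 0.391.
p = a·p₁ + b·p₂ ≈ (-0.482, -0.569, 0.666); φ = arcsin(p_z) ≈ 41.76°, λ = atan2(p_y, p_x) ≈ -130.28°.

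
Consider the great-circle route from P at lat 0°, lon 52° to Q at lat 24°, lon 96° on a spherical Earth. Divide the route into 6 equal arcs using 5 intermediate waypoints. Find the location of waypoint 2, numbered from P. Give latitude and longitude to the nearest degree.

Write both endpoints as unit vectors p₁, p₂ with components (cos φ cos λ, cos φ sin λ, sin φ).
The central angle between the endpoints is δ = arccos(p₁·p₂) ≈ 0.854 rad (48.9°).
Interpolate at f = 2/6 with slerp weights a = sin((1−f)δ)/sin δ ≈ 0.715, b = sin(fδ)/sin δ ≈ 0.372.
p = a·p₁ + b·p₂ ≈ (0.405, 0.902, 0.152); φ = arcsin(p_z) ≈ 8.71°, λ = atan2(p_y, p_x) ≈ 65.84°.

≈ lat 9°, lon 66°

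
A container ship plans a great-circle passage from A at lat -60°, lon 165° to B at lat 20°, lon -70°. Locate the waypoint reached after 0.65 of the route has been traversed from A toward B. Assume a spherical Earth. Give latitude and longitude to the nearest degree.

Convert each endpoint to a unit vector on the sphere (x = cos φ cos λ, y = cos φ sin λ, z = sin φ).
The central angle between the endpoints is δ = arccos(p₁·p₂) ≈ 2.172 rad (124.5°).
Interpolate at f = 0.65 with slerp weights a = sin((1−f)δ)/sin δ ≈ 0.836, b = sin(fδ)/sin δ ≈ 1.197.
p = a·p₁ + b·p₂ ≈ (-0.019, -0.949, -0.314); φ = arcsin(p_z) ≈ -18.31°, λ = atan2(p_y, p_x) ≈ -91.13°.

≈ lat -18°, lon -91°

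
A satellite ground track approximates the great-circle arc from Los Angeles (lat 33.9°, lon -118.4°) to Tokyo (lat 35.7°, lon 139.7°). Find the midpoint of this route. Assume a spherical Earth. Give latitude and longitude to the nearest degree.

≈ lat 48°, lon -169°

Write both endpoints as unit vectors p₁, p₂ with components (cos φ cos λ, cos φ sin λ, sin φ).
The central angle between the endpoints is δ = arccos(p₁·p₂) ≈ 1.383 rad (79.3°).
Interpolate at f = 1/2 with slerp weights a = sin((1−f)δ)/sin δ ≈ 0.649, b = sin(fδ)/sin δ ≈ 0.649.
p = a·p₁ + b·p₂ ≈ (-0.658, -0.133, 0.741); φ = arcsin(p_z) ≈ 47.81°, λ = atan2(p_y, p_x) ≈ -168.58°.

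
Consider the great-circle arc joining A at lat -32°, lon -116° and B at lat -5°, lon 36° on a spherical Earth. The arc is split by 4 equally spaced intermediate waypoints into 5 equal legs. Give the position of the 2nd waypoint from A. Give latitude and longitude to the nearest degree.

Convert each endpoint to a unit vector on the sphere (x = cos φ cos λ, y = cos φ sin λ, z = sin φ).
The central angle between the endpoints is δ = arccos(p₁·p₂) ≈ 2.346 rad (134.4°).
Interpolate at f = 2/5 with slerp weights a = sin((1−f)δ)/sin δ ≈ 1.381, b = sin(fδ)/sin δ ≈ 1.129.
p = a·p₁ + b·p₂ ≈ (0.396, -0.392, -0.830); φ = arcsin(p_z) ≈ -56.13°, λ = atan2(p_y, p_x) ≈ -44.65°.

≈ lat -56°, lon -45°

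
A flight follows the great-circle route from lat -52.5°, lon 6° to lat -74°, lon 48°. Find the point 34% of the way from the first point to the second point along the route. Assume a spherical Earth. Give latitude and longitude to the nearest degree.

≈ lat -61°, lon 14°

From cos δ = sin φ₁ sin φ₂ + cos φ₁ cos φ₂ cos Δλ, the central angle is δ ≈ 0.479 rad (27.5°).
Interpolate at f = 0.34 with slerp weights a = sin((1−f)δ)/sin δ ≈ 0.675, b = sin(fδ)/sin δ ≈ 0.352.
p = a·p₁ + b·p₂ ≈ (0.473, 0.115, -0.873); φ = arcsin(p_z) ≈ -60.85°, λ = atan2(p_y, p_x) ≈ 13.66°.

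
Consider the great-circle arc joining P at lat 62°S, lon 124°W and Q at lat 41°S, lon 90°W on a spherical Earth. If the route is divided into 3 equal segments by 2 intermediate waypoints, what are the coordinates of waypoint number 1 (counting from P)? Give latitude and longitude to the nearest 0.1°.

Convert each endpoint to a unit vector on the sphere (x = cos φ cos λ, y = cos φ sin λ, z = sin φ).
The central angle between the endpoints is δ = arccos(p₁·p₂) ≈ 0.509 rad (29.2°).
Interpolate at f = 1/3 with slerp weights a = sin((1−f)δ)/sin δ ≈ 0.683, b = sin(fδ)/sin δ ≈ 0.347.
p = a·p₁ + b·p₂ ≈ (-0.179, -0.527, -0.830); φ = arcsin(p_z) ≈ -56.15°, λ = atan2(p_y, p_x) ≈ -108.78°.

≈ lat 56.1°S, lon 108.8°W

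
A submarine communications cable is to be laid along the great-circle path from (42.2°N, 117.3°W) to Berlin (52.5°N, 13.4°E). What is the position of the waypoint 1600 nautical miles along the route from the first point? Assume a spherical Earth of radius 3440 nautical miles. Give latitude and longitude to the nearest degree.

≈ (63°N, 89°W)

Write both endpoints as unit vectors p₁, p₂ with components (cos φ cos λ, cos φ sin λ, sin φ).
The central angle between the endpoints is δ = arccos(p₁·p₂) ≈ 1.330 rad (76.2°). The total great-circle distance is δ·R ≈ 1.330 × 3440 ≈ 4574 nmi, so the target fraction is f = 1600/4574 ≈ 0.350.
Interpolate at f ≈ 0.350 with slerp weights a = sin((1−f)δ)/sin δ ≈ 0.783, b = sin(fδ)/sin δ ≈ 0.462.
p = a·p₁ + b·p₂ ≈ (0.007, -0.451, 0.893); φ = arcsin(p_z) ≈ 63.22°, λ = atan2(p_y, p_x) ≈ -89.07°.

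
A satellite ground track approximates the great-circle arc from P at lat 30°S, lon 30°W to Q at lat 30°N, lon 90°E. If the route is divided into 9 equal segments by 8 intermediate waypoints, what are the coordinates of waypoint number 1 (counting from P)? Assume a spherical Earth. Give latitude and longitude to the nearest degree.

≈ lat 25°S, lon 15°W

Convert each endpoint to a unit vector on the sphere (x = cos φ cos λ, y = cos φ sin λ, z = sin φ).
The central angle between the endpoints is δ = arccos(p₁·p₂) ≈ 2.246 rad (128.7°).
Interpolate at f = 1/9 with slerp weights a = sin((1−f)δ)/sin δ ≈ 1.167, b = sin(fδ)/sin δ ≈ 0.316.
p = a·p₁ + b·p₂ ≈ (0.875, -0.231, -0.425); φ = arcsin(p_z) ≈ -25.16°, λ = atan2(p_y, p_x) ≈ -14.80°.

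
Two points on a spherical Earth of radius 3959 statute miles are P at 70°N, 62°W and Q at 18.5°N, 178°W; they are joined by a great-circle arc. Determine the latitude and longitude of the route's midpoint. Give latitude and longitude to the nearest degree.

Write both endpoints as unit vectors p₁, p₂ with components (cos φ cos λ, cos φ sin λ, sin φ).
The central angle between the endpoints is δ = arccos(p₁·p₂) ≈ 1.414 rad (81.0°).
Interpolate at f = 1/2 with slerp weights a = sin((1−f)δ)/sin δ ≈ 0.658, b = sin(fδ)/sin δ ≈ 0.658.
p = a·p₁ + b·p₂ ≈ (-0.518, -0.220, 0.827); φ = arcsin(p_z) ≈ 55.76°, λ = atan2(p_y, p_x) ≈ -156.94°.

≈ 56°N, 157°W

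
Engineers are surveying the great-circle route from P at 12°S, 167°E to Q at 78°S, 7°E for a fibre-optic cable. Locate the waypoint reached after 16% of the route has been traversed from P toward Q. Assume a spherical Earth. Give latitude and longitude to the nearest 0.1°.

≈ 26.2°S, 165.9°E

Write both endpoints as unit vectors p₁, p₂ with components (cos φ cos λ, cos φ sin λ, sin φ).
The central angle between the endpoints is δ = arccos(p₁·p₂) ≈ 1.559 rad (89.3°).
Interpolate at f = 0.16 with slerp weights a = sin((1−f)δ)/sin δ ≈ 0.966, b = sin(fδ)/sin δ ≈ 0.247.
p = a·p₁ + b·p₂ ≈ (-0.870, 0.219, -0.442); φ = arcsin(p_z) ≈ -26.25°, λ = atan2(p_y, p_x) ≈ 165.88°.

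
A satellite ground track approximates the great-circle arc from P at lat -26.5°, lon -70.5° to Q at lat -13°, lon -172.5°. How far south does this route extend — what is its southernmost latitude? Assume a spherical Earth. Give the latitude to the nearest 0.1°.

The great circle lies in the plane with unit normal n̂ = (p₁ × p₂)/|p₁ × p₂|.
Here n̂_z ≈ -0.856; the vertex latitude is φ_max = arccos|n̂_z| ≈ 31.2°.
Check via Clairaut: cos φ_max = |cos φ₁| · sin C = cos(26.5°)·sin(107.0°) ≈ 0.856, again giving ≈ 31.2°.

≈ -31.2°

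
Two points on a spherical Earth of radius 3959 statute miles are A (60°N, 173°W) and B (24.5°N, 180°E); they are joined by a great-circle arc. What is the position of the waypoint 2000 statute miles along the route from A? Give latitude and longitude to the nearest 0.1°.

The haversine formula gives a central angle δ ≈ 0.625 rad (35.8°) between the endpoints. The total great-circle distance is δ·R ≈ 0.625 × 3959 ≈ 2476 mi, so the target fraction is f = 2000/2476 ≈ 0.808.
Interpolate at f ≈ 0.808 with slerp weights a = sin((1−f)δ)/sin δ ≈ 0.205, b = sin(fδ)/sin δ ≈ 0.827.
p = a·p₁ + b·p₂ ≈ (-0.854, -0.012, 0.520); φ = arcsin(p_z) ≈ 31.35°, λ = atan2(p_y, p_x) ≈ -179.16°.

≈ (31.3°N, 179.2°W)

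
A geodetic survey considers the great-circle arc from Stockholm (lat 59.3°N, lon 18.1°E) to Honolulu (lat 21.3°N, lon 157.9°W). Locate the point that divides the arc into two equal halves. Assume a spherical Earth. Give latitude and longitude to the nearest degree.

≈ lat 71°N, lon 153°W

The haversine formula gives a central angle δ ≈ 1.734 rad (99.3°) between the endpoints.
Interpolate at f = 1/2 with slerp weights a = sin((1−f)δ)/sin δ ≈ 0.773, b = sin(fδ)/sin δ ≈ 0.773.
p = a·p₁ + b·p₂ ≈ (-0.292, -0.148, 0.945); φ = arcsin(p_z) ≈ 70.89°, λ = atan2(p_y, p_x) ≈ -153.08°.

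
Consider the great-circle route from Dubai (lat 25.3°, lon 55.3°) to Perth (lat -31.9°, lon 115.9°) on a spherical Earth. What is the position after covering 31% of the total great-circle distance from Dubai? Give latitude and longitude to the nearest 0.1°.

From cos δ = sin φ₁ sin φ₂ + cos φ₁ cos φ₂ cos Δλ, the central angle is δ ≈ 1.419 rad (81.3°).
Interpolate at f = 0.31 with slerp weights a = sin((1−f)δ)/sin δ ≈ 0.840, b = sin(fδ)/sin δ ≈ 0.431.
p = a·p₁ + b·p₂ ≈ (0.272, 0.953, 0.131); φ = arcsin(p_z) ≈ 7.54°, λ = atan2(p_y, p_x) ≈ 74.05°.

≈ lat 7.5°, lon 74.1°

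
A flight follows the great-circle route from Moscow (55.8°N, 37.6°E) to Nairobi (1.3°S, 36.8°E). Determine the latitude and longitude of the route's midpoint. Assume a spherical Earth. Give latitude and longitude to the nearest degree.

Write both endpoints as unit vectors p₁, p₂ with components (cos φ cos λ, cos φ sin λ, sin φ).
The central angle between the endpoints is δ = arccos(p₁·p₂) ≈ 0.997 rad (57.1°).
Interpolate at f = 1/2 with slerp weights a = sin((1−f)δ)/sin δ ≈ 0.569, b = sin(fδ)/sin δ ≈ 0.569.
p = a·p₁ + b·p₂ ≈ (0.709, 0.536, 0.458); φ = arcsin(p_z) ≈ 27.25°, λ = atan2(p_y, p_x) ≈ 37.09°.

≈ 27°N, 37°E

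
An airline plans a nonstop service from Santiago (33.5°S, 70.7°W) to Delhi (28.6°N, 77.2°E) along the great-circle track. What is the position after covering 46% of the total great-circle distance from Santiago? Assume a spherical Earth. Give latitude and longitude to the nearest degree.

≈ 12°S, 3°E

Convert each endpoint to a unit vector on the sphere (x = cos φ cos λ, y = cos φ sin λ, z = sin φ).
The central angle between the endpoints is δ = arccos(p₁·p₂) ≈ 2.656 rad (152.2°).
Interpolate at f = 0.46 with slerp weights a = sin((1−f)δ)/sin δ ≈ 2.123, b = sin(fδ)/sin δ ≈ 2.014.
p = a·p₁ + b·p₂ ≈ (0.977, 0.053, -0.208); φ = arcsin(p_z) ≈ -11.99°, λ = atan2(p_y, p_x) ≈ 3.12°.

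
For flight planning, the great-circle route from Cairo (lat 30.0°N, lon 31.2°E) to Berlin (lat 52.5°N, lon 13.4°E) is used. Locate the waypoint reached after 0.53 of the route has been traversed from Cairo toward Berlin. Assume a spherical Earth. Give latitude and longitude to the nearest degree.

From cos δ = sin φ₁ sin φ₂ + cos φ₁ cos φ₂ cos Δλ, the central angle is δ ≈ 0.454 rad (26.0°).
Interpolate at f = 0.53 with slerp weights a = sin((1−f)δ)/sin δ ≈ 0.483, b = sin(fδ)/sin δ ≈ 0.543.
p = a·p₁ + b·p₂ ≈ (0.679, 0.293, 0.673); φ = arcsin(p_z) ≈ 42.26°, λ = atan2(p_y, p_x) ≈ 23.35°.

≈ lat 42°N, lon 23°E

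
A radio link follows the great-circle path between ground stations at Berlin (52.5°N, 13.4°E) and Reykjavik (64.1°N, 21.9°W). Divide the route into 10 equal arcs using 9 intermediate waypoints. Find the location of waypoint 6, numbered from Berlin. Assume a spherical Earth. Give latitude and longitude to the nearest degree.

Write both endpoints as unit vectors p₁, p₂ with components (cos φ cos λ, cos φ sin λ, sin φ).
The central angle between the endpoints is δ = arccos(p₁·p₂) ≈ 0.375 rad (21.5°).
Interpolate at f = 6/10 with slerp weights a = sin((1−f)δ)/sin δ ≈ 0.408, b = sin(fδ)/sin δ ≈ 0.609.
p = a·p₁ + b·p₂ ≈ (0.488, -0.042, 0.872); φ = arcsin(p_z) ≈ 60.64°, λ = atan2(p_y, p_x) ≈ -4.88°.

≈ 61°N, 5°W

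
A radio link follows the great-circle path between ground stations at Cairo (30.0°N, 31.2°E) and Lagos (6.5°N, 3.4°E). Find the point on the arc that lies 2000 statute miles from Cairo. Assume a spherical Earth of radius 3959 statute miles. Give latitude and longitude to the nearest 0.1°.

≈ 10.9°N, 7.8°E

The haversine formula gives a central angle δ ≈ 0.613 rad (35.1°) between the endpoints. The total great-circle distance is δ·R ≈ 0.613 × 3959 ≈ 2428 mi, so the target fraction is f = 2000/2428 ≈ 0.824.
Interpolate at f ≈ 0.824 with slerp weights a = sin((1−f)δ)/sin δ ≈ 0.188, b = sin(fδ)/sin δ ≈ 0.841.
p = a·p₁ + b·p₂ ≈ (0.973, 0.134, 0.189); φ = arcsin(p_z) ≈ 10.89°, λ = atan2(p_y, p_x) ≈ 7.82°.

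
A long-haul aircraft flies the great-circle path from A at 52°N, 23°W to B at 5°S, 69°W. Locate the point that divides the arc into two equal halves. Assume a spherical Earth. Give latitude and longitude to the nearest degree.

≈ 25°N, 52°W

Write both endpoints as unit vectors p₁, p₂ with components (cos φ cos λ, cos φ sin λ, sin φ).
The central angle between the endpoints is δ = arccos(p₁·p₂) ≈ 1.205 rad (69.1°).
Interpolate at f = 1/2 with slerp weights a = sin((1−f)δ)/sin δ ≈ 0.607, b = sin(fδ)/sin δ ≈ 0.607.
p = a·p₁ + b·p₂ ≈ (0.561, -0.710, 0.425); φ = arcsin(p_z) ≈ 25.17°, λ = atan2(p_y, p_x) ≈ -51.72°.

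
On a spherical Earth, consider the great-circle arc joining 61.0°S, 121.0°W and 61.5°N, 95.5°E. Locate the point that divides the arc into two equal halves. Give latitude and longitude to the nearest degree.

Convert each endpoint to a unit vector on the sphere (x = cos φ cos λ, y = cos φ sin λ, z = sin φ).
The central angle between the endpoints is δ = arccos(p₁·p₂) ≈ 2.839 rad (162.7°).
Interpolate at f = 1/2 with slerp weights a = sin((1−f)δ)/sin δ ≈ 3.318, b = sin(fδ)/sin δ ≈ 3.318.
p = a·p₁ + b·p₂ ≈ (-0.980, 0.197, 0.014); φ = arcsin(p_z) ≈ 0.80°, λ = atan2(p_y, p_x) ≈ 168.63°.

≈ 1°N, 169°E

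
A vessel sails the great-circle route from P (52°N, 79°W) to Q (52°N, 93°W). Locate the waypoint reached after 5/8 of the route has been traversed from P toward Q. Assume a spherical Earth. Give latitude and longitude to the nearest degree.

≈ (52°N, 88°W)

Convert each endpoint to a unit vector on the sphere (x = cos φ cos λ, y = cos φ sin λ, z = sin φ).
The central angle between the endpoints is δ = arccos(p₁·p₂) ≈ 0.150 rad (8.6°).
Interpolate at f = 5/8 with slerp weights a = sin((1−f)δ)/sin δ ≈ 0.376, b = sin(fδ)/sin δ ≈ 0.626.
p = a·p₁ + b·p₂ ≈ (0.024, -0.613, 0.790); φ = arcsin(p_z) ≈ 52.19°, λ = atan2(p_y, p_x) ≈ -87.76°.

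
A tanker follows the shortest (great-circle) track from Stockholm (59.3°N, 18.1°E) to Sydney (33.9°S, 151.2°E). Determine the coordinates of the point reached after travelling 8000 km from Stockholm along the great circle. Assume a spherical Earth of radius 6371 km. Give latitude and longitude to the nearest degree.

≈ 25°N, 115°E

Write both endpoints as unit vectors p₁, p₂ with components (cos φ cos λ, cos φ sin λ, sin φ).
The central angle between the endpoints is δ = arccos(p₁·p₂) ≈ 2.448 rad (140.3°). The total great-circle distance is δ·R ≈ 2.448 × 6371 ≈ 15598 km, so the target fraction is f = 8000/15598 ≈ 0.513.
Interpolate at f ≈ 0.513 with slerp weights a = sin((1−f)δ)/sin δ ≈ 1.454, b = sin(fδ)/sin δ ≈ 1.488.
p = a·p₁ + b·p₂ ≈ (-0.376, 0.825, 0.421); φ = arcsin(p_z) ≈ 24.87°, λ = atan2(p_y, p_x) ≈ 114.51°.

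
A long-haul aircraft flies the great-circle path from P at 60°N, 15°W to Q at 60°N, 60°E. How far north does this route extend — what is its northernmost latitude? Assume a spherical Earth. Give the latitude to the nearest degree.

The great circle lies in the plane with unit normal n̂ = (p₁ × p₂)/|p₁ × p₂|.
Here n̂_z ≈ +0.416; the vertex latitude is φ_max = arccos|n̂_z| ≈ 65.4°.

≈ 65°N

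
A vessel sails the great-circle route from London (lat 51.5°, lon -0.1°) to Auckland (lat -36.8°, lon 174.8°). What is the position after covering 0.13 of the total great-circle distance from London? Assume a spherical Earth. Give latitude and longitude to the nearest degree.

≈ lat 71°, lon 18°

From cos δ = sin φ₁ sin φ₂ + cos φ₁ cos φ₂ cos Δλ, the central angle is δ ≈ 2.877 rad (164.9°).
Interpolate at f = 0.13 with slerp weights a = sin((1−f)δ)/sin δ ≈ 2.281, b = sin(fδ)/sin δ ≈ 1.399.
p = a·p₁ + b·p₂ ≈ (0.305, 0.099, 0.947); φ = arcsin(p_z) ≈ 71.32°, λ = atan2(p_y, p_x) ≈ 18.02°.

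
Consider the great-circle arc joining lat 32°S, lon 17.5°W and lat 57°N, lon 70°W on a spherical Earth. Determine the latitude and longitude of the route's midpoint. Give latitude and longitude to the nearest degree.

From cos δ = sin φ₁ sin φ₂ + cos φ₁ cos φ₂ cos Δλ, the central angle is δ ≈ 1.735 rad (99.4°).
Interpolate at f = 1/2 with slerp weights a = sin((1−f)δ)/sin δ ≈ 0.773, b = sin(fδ)/sin δ ≈ 0.773.
p = a·p₁ + b·p₂ ≈ (0.769, -0.593, 0.239); φ = arcsin(p_z) ≈ 13.81°, λ = atan2(p_y, p_x) ≈ -37.62°.

≈ lat 14°N, lon 38°W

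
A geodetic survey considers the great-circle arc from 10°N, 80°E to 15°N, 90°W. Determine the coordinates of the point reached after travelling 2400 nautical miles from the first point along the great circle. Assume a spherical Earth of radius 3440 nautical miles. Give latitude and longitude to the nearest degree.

Write both endpoints as unit vectors p₁, p₂ with components (cos φ cos λ, cos φ sin λ, sin φ).
The central angle between the endpoints is δ = arccos(p₁·p₂) ≈ 2.672 rad (153.1°). The total great-circle distance is δ·R ≈ 2.672 × 3440 ≈ 9192 nmi, so the target fraction is f = 2400/9192 ≈ 0.261.
Interpolate at f ≈ 0.261 with slerp weights a = sin((1−f)δ)/sin δ ≈ 2.033, b = sin(fδ)/sin δ ≈ 1.420.
p = a·p₁ + b·p₂ ≈ (0.348, 0.600, 0.721); φ = arcsin(p_z) ≈ 46.11°, λ = atan2(p_y, p_x) ≈ 59.90°.

≈ 46°N, 60°E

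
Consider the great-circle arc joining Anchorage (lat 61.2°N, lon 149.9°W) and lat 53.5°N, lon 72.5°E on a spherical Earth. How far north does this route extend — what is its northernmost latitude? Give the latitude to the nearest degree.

The great circle lies in the plane with unit normal n̂ = (p₁ × p₂)/|p₁ × p₂|.
Here n̂_z ≈ -0.222; the vertex latitude is φ_max = arccos|n̂_z| ≈ 77.2°.
Check via Clairaut: cos φ_max = |cos φ₁| · sin C = cos(61.2°)·sin(27.4°) ≈ 0.222, again giving ≈ 77.2°.

≈ 77°N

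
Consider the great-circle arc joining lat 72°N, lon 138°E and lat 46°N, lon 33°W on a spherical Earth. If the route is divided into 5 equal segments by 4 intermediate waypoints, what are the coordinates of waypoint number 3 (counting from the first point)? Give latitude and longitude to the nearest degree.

The haversine formula gives a central angle δ ≈ 1.079 rad (61.8°) between the endpoints.
Interpolate at f = 3/5 with slerp weights a = sin((1−f)δ)/sin δ ≈ 0.475, b = sin(fδ)/sin δ ≈ 0.684.
p = a·p₁ + b·p₂ ≈ (0.290, -0.161, 0.944); φ = arcsin(p_z) ≈ 70.66°, λ = atan2(p_y, p_x) ≈ -29.03°.

≈ lat 71°N, lon 29°W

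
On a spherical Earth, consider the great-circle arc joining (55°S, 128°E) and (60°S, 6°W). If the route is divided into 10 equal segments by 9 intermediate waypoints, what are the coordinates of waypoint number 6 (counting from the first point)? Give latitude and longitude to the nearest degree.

Convert each endpoint to a unit vector on the sphere (x = cos φ cos λ, y = cos φ sin λ, z = sin φ).
The central angle between the endpoints is δ = arccos(p₁·p₂) ≈ 1.035 rad (59.3°).
Interpolate at f = 6/10 with slerp weights a = sin((1−f)δ)/sin δ ≈ 0.468, b = sin(fδ)/sin δ ≈ 0.677.
p = a·p₁ + b·p₂ ≈ (0.171, 0.176, -0.969); φ = arcsin(p_z) ≈ -75.78°, λ = atan2(p_y, p_x) ≈ 45.80°.

≈ (76°S, 46°E)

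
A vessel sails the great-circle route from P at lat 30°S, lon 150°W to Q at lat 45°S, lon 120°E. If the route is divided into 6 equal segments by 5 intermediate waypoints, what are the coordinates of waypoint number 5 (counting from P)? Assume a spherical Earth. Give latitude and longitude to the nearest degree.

≈ lat 48°S, lon 136°E

From cos δ = sin φ₁ sin φ₂ + cos φ₁ cos φ₂ cos Δλ, the central angle is δ ≈ 1.209 rad (69.3°).
Interpolate at f = 5/6 with slerp weights a = sin((1−f)δ)/sin δ ≈ 0.214, b = sin(fδ)/sin δ ≈ 0.904.
p = a·p₁ + b·p₂ ≈ (-0.480, 0.461, -0.746); φ = arcsin(p_z) ≈ -48.27°, λ = atan2(p_y, p_x) ≈ 136.17°.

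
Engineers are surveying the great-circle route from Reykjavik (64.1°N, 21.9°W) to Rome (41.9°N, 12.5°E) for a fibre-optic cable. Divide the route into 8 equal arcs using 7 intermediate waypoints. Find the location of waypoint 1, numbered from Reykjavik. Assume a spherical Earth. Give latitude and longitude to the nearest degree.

From cos δ = sin φ₁ sin φ₂ + cos φ₁ cos φ₂ cos Δλ, the central angle is δ ≈ 0.518 rad (29.7°).
Interpolate at f = 1/8 with slerp weights a = sin((1−f)δ)/sin δ ≈ 0.884, b = sin(fδ)/sin δ ≈ 0.131.
p = a·p₁ + b·p₂ ≈ (0.453, -0.123, 0.883); φ = arcsin(p_z) ≈ 61.98°, λ = atan2(p_y, p_x) ≈ -15.18°.

≈ (62°N, 15°W)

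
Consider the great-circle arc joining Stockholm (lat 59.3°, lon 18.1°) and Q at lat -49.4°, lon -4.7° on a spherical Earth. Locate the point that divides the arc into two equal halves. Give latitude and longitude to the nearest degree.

From cos δ = sin φ₁ sin φ₂ + cos φ₁ cos φ₂ cos Δλ, the central angle is δ ≈ 1.925 rad (110.3°).
Interpolate at f = 1/2 with slerp weights a = sin((1−f)δ)/sin δ ≈ 0.875, b = sin(fδ)/sin δ ≈ 0.875.
p = a·p₁ + b·p₂ ≈ (0.992, 0.092, 0.088); φ = arcsin(p_z) ≈ 5.05°, λ = atan2(p_y, p_x) ≈ 5.31°.

≈ lat 5°, lon 5°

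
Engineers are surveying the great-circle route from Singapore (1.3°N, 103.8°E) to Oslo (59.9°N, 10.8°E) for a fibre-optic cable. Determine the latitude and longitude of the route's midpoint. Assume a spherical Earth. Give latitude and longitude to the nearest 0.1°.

≈ 39.0°N, 76.6°E

From cos δ = sin φ₁ sin φ₂ + cos φ₁ cos φ₂ cos Δλ, the central angle is δ ≈ 1.577 rad (90.4°).
Interpolate at f = 1/2 with slerp weights a = sin((1−f)δ)/sin δ ≈ 0.709, b = sin(fδ)/sin δ ≈ 0.709.
p = a·p₁ + b·p₂ ≈ (0.180, 0.755, 0.630); φ = arcsin(p_z) ≈ 39.04°, λ = atan2(p_y, p_x) ≈ 76.58°.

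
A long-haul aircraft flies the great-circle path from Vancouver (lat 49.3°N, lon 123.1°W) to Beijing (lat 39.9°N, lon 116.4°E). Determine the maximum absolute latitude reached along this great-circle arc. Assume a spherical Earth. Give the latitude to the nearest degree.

≈ 64°N

The great circle lies in the plane with unit normal n̂ = (p₁ × p₂)/|p₁ × p₂|.
Here n̂_z ≈ -0.443; the vertex latitude is φ_max = arccos|n̂_z| ≈ 63.7°.
Check via Clairaut: cos φ_max = |cos φ₁| · sin C = cos(49.3°)·sin(42.8°) ≈ 0.443, again giving ≈ 63.7°.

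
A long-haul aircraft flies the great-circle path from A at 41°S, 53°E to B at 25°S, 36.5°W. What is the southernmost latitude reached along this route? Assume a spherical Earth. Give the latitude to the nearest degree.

≈ 45°S

The great circle lies in the plane with unit normal n̂ = (p₁ × p₂)/|p₁ × p₂|.
Here n̂_z ≈ -0.713; the vertex latitude is φ_max = arccos|n̂_z| ≈ 44.5°.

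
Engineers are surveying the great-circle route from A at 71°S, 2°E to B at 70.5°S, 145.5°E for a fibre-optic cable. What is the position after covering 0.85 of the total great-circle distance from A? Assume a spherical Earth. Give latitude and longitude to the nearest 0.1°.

≈ 75.6°S, 138.3°E

Write both endpoints as unit vectors p₁, p₂ with components (cos φ cos λ, cos φ sin λ, sin φ).
The central angle between the endpoints is δ = arccos(p₁·p₂) ≈ 0.637 rad (36.5°).
Interpolate at f = 0.85 with slerp weights a = sin((1−f)δ)/sin δ ≈ 0.160, b = sin(fδ)/sin δ ≈ 0.866.
p = a·p₁ + b·p₂ ≈ (-0.186, 0.166, -0.968); φ = arcsin(p_z) ≈ -75.57°, λ = atan2(p_y, p_x) ≈ 138.34°.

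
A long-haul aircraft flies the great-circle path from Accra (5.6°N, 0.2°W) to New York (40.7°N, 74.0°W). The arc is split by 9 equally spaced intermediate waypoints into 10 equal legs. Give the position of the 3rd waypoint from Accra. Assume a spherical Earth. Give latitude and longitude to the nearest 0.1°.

Convert each endpoint to a unit vector on the sphere (x = cos φ cos λ, y = cos φ sin λ, z = sin φ).
The central angle between the endpoints is δ = arccos(p₁·p₂) ≈ 1.293 rad (74.1°).
Interpolate at f = 3/10 with slerp weights a = sin((1−f)δ)/sin δ ≈ 0.818, b = sin(fδ)/sin δ ≈ 0.393.
p = a·p₁ + b·p₂ ≈ (0.896, -0.289, 0.336); φ = arcsin(p_z) ≈ 19.65°, λ = atan2(p_y, p_x) ≈ -17.90°.

≈ 19.7°N, 17.9°W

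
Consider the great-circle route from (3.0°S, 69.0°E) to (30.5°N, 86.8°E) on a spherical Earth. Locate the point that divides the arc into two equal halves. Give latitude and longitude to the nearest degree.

From cos δ = sin φ₁ sin φ₂ + cos φ₁ cos φ₂ cos Δλ, the central angle is δ ≈ 0.656 rad (37.6°).
Interpolate at f = 1/2 with slerp weights a = sin((1−f)δ)/sin δ ≈ 0.528, b = sin(fδ)/sin δ ≈ 0.528.
p = a·p₁ + b·p₂ ≈ (0.214, 0.947, 0.240); φ = arcsin(p_z) ≈ 13.91°, λ = atan2(p_y, p_x) ≈ 77.24°.

≈ (14°N, 77°E)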